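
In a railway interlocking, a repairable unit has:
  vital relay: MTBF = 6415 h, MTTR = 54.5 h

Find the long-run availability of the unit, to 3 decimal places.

0.992

A(vital relay) = MTBF/(MTBF+MTTR) = 6415/(6415+54.5) = 0.992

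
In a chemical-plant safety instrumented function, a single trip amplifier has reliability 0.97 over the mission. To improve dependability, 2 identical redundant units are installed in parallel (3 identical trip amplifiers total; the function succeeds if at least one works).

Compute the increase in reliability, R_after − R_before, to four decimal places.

R_before = 0.97
R_after = 1 − (1 − 0.97)^3 = 1.0000
ΔR = 1.0000 − 0.97 = 0.0300

0.0300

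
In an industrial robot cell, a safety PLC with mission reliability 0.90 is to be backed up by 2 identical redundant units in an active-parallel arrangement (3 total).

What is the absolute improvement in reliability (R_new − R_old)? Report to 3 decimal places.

R_before = 0.90
R_after = 1 − (1 − 0.90)^3 = 0.999
ΔR = 0.999 − 0.90 = 0.099

0.099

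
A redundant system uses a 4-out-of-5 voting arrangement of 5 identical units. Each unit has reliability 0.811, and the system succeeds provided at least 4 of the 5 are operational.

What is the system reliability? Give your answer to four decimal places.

0.7596

R = Σ_{i=4}^{5} C(5,i) p^i (1−p)^{5−i} with p = 0.811
C(5,4)·0.811^4·0.189^1 = 0.408804
C(5,5)·0.811^5·0.189^0 = 0.350836
Sum = 0.7596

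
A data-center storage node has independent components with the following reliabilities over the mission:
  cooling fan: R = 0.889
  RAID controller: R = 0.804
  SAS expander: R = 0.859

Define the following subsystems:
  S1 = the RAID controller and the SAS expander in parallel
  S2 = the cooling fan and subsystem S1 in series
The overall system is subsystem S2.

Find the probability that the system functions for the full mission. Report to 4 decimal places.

0.8644

Parallel (RAID controller and SAS expander): 1 − (1 − 0.804000)(1 − 0.859000) = 0.972364
Series (cooling fan and [0.972364]): 0.889000 × 0.972364 = 0.8644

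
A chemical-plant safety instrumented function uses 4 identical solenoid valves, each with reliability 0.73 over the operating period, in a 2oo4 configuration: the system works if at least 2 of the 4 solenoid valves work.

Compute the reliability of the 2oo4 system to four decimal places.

R = Σ_{i=2}^{4} C(4,i) p^i (1−p)^{4−i} with p = 0.73
C(4,2)·0.73^2·0.27^2 = 0.233090
C(4,3)·0.73^3·0.27^1 = 0.420138
C(4,4)·0.73^4·0.27^0 = 0.283982
Sum = 0.9372

0.9372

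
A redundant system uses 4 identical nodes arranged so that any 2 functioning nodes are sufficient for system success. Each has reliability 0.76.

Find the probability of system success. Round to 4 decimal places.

0.9547

R = Σ_{i=2}^{4} C(4,i) p^i (1−p)^{4−i} with p = 0.76
C(4,2)·0.76^2·0.24^2 = 0.199619
C(4,3)·0.76^3·0.24^1 = 0.421417
C(4,4)·0.76^4·0.24^0 = 0.333622
Sum = 0.9547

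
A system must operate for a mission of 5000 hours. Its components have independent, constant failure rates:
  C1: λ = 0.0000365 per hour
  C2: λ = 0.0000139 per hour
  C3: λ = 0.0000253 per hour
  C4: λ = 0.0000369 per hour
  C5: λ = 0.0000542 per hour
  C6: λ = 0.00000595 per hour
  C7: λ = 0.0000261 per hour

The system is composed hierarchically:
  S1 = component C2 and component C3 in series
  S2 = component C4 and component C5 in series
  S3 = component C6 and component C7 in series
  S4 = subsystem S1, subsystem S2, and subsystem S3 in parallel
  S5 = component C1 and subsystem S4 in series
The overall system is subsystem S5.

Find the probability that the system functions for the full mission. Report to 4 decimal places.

R(C1) = exp(−0.0000365 × 5000) = 0.833185
R(C2) = exp(−0.0000139 × 5000) = 0.932860
R(C3) = exp(−0.0000253 × 5000) = 0.881174
R(C4) = exp(−0.0000369 × 5000) = 0.831520
R(C5) = exp(−0.0000542 × 5000) = 0.762616
R(C6) = exp(−0.00000595 × 5000) = 0.970688
R(C7) = exp(−0.0000261 × 5000) = 0.877656
Series (C2 and C3): 0.932860 × 0.881174 = 0.822012
Series (C4 and C5): 0.831520 × 0.762616 = 0.634130
Series (C6 and C7): 0.970688 × 0.877656 = 0.851930
Parallel ([0.822012], [0.634130], and [0.851930]): 1 − (1 − 0.822012)(1 − 0.634130)(1 − 0.851930) = 0.990358
Series (C1 and [0.990358]): 0.833185 × 0.990358 = 0.8252

0.8252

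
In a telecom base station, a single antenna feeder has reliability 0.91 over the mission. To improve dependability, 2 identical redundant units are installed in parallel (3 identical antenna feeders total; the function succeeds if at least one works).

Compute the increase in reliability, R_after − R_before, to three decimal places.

0.089

R_before = 0.91
R_after = 1 − (1 − 0.91)^3 = 0.999
ΔR = 0.999 − 0.91 = 0.089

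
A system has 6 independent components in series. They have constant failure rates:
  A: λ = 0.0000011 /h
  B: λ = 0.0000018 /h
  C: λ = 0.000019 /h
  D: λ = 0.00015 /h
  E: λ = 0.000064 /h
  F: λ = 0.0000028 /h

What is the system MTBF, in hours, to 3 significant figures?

Series of exponential components: λ_sys = Σ λ_i
λ_sys = 0.0000011 + 0.0000018 + 0.000019 + 0.00015 + 0.000064 + 0.0000028 = 2.3870e-04 /h
MTBF = 1 / λ_sys = 4190 h

4190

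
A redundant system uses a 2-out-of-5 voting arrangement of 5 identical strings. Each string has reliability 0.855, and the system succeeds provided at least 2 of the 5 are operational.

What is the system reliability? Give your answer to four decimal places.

0.9980

R = Σ_{i=2}^{5} C(5,i) p^i (1−p)^{5−i} with p = 0.855
C(5,2)·0.855^2·0.145^3 = 0.022286
C(5,3)·0.855^3·0.145^2 = 0.131412
C(5,4)·0.855^4·0.145^1 = 0.387438
C(5,5)·0.855^5·0.145^0 = 0.456910
Sum = 0.9980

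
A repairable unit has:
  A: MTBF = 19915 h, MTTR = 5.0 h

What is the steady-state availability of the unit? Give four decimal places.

0.9997

A(A) = MTBF/(MTBF+MTTR) = 19915/(19915+5.0) = 0.9997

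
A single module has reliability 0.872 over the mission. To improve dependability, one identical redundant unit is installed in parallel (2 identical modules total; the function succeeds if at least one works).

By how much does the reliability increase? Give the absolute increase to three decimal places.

0.112

R_before = 0.872
R_after = 1 − (1 − 0.872)^2 = 0.984
ΔR = 0.984 − 0.872 = 0.112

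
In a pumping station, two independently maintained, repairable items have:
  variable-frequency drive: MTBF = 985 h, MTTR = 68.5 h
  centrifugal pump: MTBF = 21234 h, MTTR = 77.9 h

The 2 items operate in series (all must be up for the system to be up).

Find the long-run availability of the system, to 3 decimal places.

A(variable-frequency drive) = MTBF/(MTBF+MTTR) = 985/(985+68.5) = 0.934979
A(centrifugal pump) = MTBF/(MTBF+MTTR) = 21234/(21234+77.9) = 0.996345
Series availability: 0.934979 × 0.996345 = 0.932

0.932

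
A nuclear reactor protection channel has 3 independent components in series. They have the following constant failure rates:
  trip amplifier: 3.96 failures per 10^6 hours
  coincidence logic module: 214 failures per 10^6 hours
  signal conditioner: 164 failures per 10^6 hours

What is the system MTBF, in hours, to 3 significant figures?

Series of exponential components: λ_sys = Σ λ_i
λ_sys = 0.00000396 + 0.000214 + 0.000164 = 3.8196e-04 /h
MTBF = 1 / λ_sys = 2620 h

2620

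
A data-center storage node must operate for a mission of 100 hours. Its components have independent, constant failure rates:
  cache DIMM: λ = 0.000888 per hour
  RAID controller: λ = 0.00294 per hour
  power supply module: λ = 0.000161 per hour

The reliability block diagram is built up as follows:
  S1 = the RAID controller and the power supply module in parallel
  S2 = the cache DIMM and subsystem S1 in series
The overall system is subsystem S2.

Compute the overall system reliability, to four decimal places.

0.9113

R(cache DIMM) = exp(−0.000888 × 100) = 0.915029
R(RAID controller) = exp(−0.00294 × 100) = 0.745276
R(power supply module) = exp(−0.000161 × 100) = 0.984029
Parallel (RAID controller and power supply module): 1 − (1 − 0.745276)(1 − 0.984029) = 0.995932
Series (cache DIMM and [0.995932]): 0.915029 × 0.995932 = 0.9113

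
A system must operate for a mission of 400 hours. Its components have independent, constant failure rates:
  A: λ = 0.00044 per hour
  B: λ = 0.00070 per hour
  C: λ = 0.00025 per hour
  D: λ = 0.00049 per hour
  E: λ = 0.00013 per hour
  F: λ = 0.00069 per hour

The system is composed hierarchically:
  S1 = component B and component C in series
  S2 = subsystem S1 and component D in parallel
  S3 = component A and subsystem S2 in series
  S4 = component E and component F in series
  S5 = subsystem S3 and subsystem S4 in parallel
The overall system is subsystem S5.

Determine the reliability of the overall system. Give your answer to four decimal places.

0.9417

R(A) = exp(−0.00044 × 400) = 0.838618
R(B) = exp(−0.00070 × 400) = 0.755784
R(C) = exp(−0.00025 × 400) = 0.904837
R(D) = exp(−0.00049 × 400) = 0.822012
R(E) = exp(−0.00013 × 400) = 0.949329
R(F) = exp(−0.00069 × 400) = 0.758813
Series (B and C): 0.755784 × 0.904837 = 0.683861
Parallel ([0.683861] and D): 1 − (1 − 0.683861)(1 − 0.822012) = 0.943731
Series (A and [0.943731]): 0.838618 × 0.943731 = 0.791430
Series (E and F): 0.949329 × 0.758813 = 0.720363
Parallel ([0.791430] and [0.720363]): 1 − (1 − 0.791430)(1 − 0.720363) = 0.9417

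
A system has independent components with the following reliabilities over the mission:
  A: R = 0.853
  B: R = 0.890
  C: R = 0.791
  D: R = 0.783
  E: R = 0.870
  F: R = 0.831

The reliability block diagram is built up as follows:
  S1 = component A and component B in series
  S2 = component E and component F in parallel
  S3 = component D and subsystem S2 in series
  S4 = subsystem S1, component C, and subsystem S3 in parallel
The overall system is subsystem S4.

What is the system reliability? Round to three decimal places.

0.988

Series (A and B): 0.85300 × 0.89000 = 0.75917
Parallel (E and F): 1 − (1 − 0.87000)(1 − 0.83100) = 0.97803
Series (D and [0.97803]): 0.78300 × 0.97803 = 0.76580
Parallel ([0.75917], C, and [0.76580]): 1 − (1 − 0.75917)(1 − 0.79100)(1 − 0.76580) = 0.988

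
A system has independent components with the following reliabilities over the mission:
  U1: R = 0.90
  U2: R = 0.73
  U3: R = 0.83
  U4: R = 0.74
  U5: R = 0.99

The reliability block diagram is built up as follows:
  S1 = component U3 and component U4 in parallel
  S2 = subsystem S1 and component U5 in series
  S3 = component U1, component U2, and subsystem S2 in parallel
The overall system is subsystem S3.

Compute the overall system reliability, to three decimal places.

Parallel (U3 and U4): 1 − (1 − 0.83000)(1 − 0.74000) = 0.95580
Series ([0.95580] and U5): 0.95580 × 0.99000 = 0.94624
Parallel (U1, U2, and [0.94624]): 1 − (1 − 0.90000)(1 − 0.73000)(1 − 0.94624) = 0.999

0.999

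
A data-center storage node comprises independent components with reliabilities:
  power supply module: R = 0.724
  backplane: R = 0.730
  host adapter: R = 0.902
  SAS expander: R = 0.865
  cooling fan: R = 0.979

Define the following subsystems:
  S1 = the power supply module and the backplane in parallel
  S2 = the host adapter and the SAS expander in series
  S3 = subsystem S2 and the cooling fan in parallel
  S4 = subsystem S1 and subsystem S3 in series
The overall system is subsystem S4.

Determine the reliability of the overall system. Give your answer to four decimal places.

Parallel (power supply module and backplane): 1 − (1 − 0.724000)(1 − 0.730000) = 0.925480
Series (host adapter and SAS expander): 0.902000 × 0.865000 = 0.780230
Parallel ([0.780230] and cooling fan): 1 − (1 − 0.780230)(1 − 0.979000) = 0.995385
Series ([0.925480] and [0.995385]): 0.925480 × 0.995385 = 0.9212

0.9212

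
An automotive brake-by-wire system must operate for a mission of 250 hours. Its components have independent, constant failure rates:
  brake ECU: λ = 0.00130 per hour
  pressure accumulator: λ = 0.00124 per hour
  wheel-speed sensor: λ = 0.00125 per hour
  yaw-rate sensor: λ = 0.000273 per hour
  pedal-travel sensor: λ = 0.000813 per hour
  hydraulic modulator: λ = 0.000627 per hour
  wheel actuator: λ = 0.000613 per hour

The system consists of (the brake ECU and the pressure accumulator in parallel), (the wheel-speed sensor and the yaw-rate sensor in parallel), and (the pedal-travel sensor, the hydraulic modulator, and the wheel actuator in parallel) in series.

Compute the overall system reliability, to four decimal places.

R(brake ECU) = exp(−0.00130 × 250) = 0.722527
R(pressure accumulator) = exp(−0.00124 × 250) = 0.733447
R(wheel-speed sensor) = exp(−0.00125 × 250) = 0.731616
R(yaw-rate sensor) = exp(−0.000273 × 250) = 0.934027
R(pedal-travel sensor) = exp(−0.000813 × 250) = 0.816074
R(hydraulic modulator) = exp(−0.000627 × 250) = 0.854918
R(wheel actuator) = exp(−0.000613 × 250) = 0.857915
Parallel (brake ECU and pressure accumulator): 1 − (1 − 0.722527)(1 − 0.733447) = 0.926039
Parallel (wheel-speed sensor and yaw-rate sensor): 1 − (1 − 0.731616)(1 − 0.934027) = 0.982294
Parallel (pedal-travel sensor, hydraulic modulator, and wheel actuator): 1 − (1 − 0.816074)(1 − 0.854918)(1 − 0.857915) = 0.996209
Series ([0.926039], [0.982294], and [0.996209]): 0.926039 × 0.982294 × 0.996209 = 0.9062

0.9062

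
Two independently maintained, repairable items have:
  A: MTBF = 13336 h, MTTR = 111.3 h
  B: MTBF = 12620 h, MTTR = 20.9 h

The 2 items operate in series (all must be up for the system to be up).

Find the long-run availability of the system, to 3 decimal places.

A(A) = MTBF/(MTBF+MTTR) = 13336/(13336+111.3) = 0.991723
A(B) = MTBF/(MTBF+MTTR) = 12620/(12620+20.9) = 0.998347
Series availability: 0.991723 × 0.998347 = 0.990

0.990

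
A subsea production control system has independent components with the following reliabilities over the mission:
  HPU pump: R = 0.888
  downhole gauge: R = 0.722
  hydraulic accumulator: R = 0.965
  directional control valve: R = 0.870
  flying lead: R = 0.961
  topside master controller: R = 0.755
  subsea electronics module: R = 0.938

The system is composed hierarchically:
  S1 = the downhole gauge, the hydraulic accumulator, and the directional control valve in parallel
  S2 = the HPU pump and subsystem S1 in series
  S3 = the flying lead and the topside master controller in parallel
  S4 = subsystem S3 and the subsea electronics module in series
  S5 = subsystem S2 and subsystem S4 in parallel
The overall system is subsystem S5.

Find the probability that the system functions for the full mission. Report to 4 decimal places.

Parallel (downhole gauge, hydraulic accumulator, and directional control valve): 1 − (1 − 0.722000)(1 − 0.965000)(1 − 0.870000) = 0.998735
Series (HPU pump and [0.998735]): 0.888000 × 0.998735 = 0.886877
Parallel (flying lead and topside master controller): 1 − (1 − 0.961000)(1 − 0.755000) = 0.990445
Series ([0.990445] and subsea electronics module): 0.990445 × 0.938000 = 0.929037
Parallel ([0.886877] and [0.929037]): 1 − (1 − 0.886877)(1 − 0.929037) = 0.9920

0.9920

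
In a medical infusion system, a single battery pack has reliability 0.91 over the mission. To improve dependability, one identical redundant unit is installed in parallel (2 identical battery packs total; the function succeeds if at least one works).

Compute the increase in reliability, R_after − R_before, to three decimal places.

0.082

R_before = 0.91
R_after = 1 − (1 − 0.91)^2 = 0.992
ΔR = 0.992 − 0.91 = 0.082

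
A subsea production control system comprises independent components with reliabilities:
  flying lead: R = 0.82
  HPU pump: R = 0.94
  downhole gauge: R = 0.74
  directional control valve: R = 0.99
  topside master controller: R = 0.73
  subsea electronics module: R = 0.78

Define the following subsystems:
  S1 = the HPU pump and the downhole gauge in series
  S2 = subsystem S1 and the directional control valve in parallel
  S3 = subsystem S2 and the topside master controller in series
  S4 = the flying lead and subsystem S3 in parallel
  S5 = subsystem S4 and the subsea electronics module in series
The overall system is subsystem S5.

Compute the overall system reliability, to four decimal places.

0.7418

Series (HPU pump and downhole gauge): 0.940000 × 0.740000 = 0.695600
Parallel ([0.695600] and directional control valve): 1 − (1 − 0.695600)(1 − 0.990000) = 0.996956
Series ([0.996956] and topside master controller): 0.996956 × 0.730000 = 0.727778
Parallel (flying lead and [0.727778]): 1 − (1 − 0.820000)(1 − 0.727778) = 0.951000
Series ([0.951000] and subsea electronics module): 0.951000 × 0.780000 = 0.7418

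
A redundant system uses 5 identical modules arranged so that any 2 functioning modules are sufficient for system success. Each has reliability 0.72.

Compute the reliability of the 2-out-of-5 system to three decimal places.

0.976

R = Σ_{i=2}^{5} C(5,i) p^i (1−p)^{5−i} with p = 0.72
C(5,2)·0.72^2·0.28^3 = 0.11380
C(5,3)·0.72^3·0.28^2 = 0.29263
C(5,4)·0.72^4·0.28^1 = 0.37623
C(5,5)·0.72^5·0.28^0 = 0.19349
Sum = 0.976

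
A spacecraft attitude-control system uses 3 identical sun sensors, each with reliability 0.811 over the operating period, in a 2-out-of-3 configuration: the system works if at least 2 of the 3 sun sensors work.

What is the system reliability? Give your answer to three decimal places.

R = Σ_{i=2}^{3} C(3,i) p^i (1−p)^{3−i} with p = 0.811
C(3,2)·0.811^2·0.189^1 = 0.37293
C(3,3)·0.811^3·0.189^0 = 0.53341
Sum = 0.906

0.906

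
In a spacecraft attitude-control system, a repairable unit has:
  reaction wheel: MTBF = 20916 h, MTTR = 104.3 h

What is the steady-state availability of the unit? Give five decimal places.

A(reaction wheel) = MTBF/(MTBF+MTTR) = 20916/(20916+104.3) = 0.99504

0.99504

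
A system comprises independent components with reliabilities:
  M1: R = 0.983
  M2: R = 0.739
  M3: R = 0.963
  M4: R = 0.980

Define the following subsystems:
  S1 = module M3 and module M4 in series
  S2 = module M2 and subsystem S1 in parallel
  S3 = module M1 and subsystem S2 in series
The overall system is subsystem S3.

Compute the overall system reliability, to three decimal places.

0.969

Series (M3 and M4): 0.96300 × 0.98000 = 0.94374
Parallel (M2 and [0.94374]): 1 − (1 − 0.73900)(1 − 0.94374) = 0.98532
Series (M1 and [0.98532]): 0.98300 × 0.98532 = 0.969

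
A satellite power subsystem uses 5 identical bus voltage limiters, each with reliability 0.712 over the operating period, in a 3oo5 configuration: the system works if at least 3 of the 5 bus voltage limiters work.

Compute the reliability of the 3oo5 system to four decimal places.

R = Σ_{i=3}^{5} C(5,i) p^i (1−p)^{5−i} with p = 0.712
C(5,3)·0.712^3·0.288^2 = 0.299381
C(5,4)·0.712^4·0.288^1 = 0.370069
C(5,5)·0.712^5·0.288^0 = 0.182978
Sum = 0.8524

0.8524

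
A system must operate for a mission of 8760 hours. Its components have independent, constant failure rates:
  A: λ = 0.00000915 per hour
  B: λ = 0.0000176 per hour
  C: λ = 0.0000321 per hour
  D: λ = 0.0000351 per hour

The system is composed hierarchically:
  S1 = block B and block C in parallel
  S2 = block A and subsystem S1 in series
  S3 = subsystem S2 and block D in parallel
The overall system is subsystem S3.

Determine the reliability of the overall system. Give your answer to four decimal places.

R(A) = exp(−0.00000915 × 8760) = 0.922974
R(B) = exp(−0.0000176 × 8760) = 0.857121
R(C) = exp(−0.0000321 × 8760) = 0.754880
R(D) = exp(−0.0000351 × 8760) = 0.735301
Parallel (B and C): 1 − (1 − 0.857121)(1 − 0.754880) = 0.964977
Series (A and [0.964977]): 0.922974 × 0.964977 = 0.890649
Parallel ([0.890649] and D): 1 − (1 − 0.890649)(1 − 0.735301) = 0.9711

0.9711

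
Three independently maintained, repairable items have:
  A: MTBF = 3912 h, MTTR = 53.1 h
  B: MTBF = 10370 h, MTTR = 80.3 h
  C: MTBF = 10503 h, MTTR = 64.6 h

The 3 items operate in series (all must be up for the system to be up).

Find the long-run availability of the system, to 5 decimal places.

0.97304

A(A) = MTBF/(MTBF+MTTR) = 3912/(3912+53.1) = 0.986608
A(B) = MTBF/(MTBF+MTTR) = 10370/(10370+80.3) = 0.992316
A(C) = MTBF/(MTBF+MTTR) = 10503/(10503+64.6) = 0.993887
Series availability: 0.986608 × 0.992316 × 0.993887 = 0.97304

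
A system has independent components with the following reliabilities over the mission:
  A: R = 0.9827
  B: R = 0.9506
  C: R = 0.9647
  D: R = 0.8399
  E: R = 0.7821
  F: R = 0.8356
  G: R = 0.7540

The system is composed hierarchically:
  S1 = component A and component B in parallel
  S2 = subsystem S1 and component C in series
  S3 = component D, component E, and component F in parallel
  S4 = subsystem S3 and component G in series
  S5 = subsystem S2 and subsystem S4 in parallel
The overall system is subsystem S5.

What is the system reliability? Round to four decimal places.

Parallel (A and B): 1 − (1 − 0.982700)(1 − 0.950600) = 0.999145
Series ([0.999145] and C): 0.999145 × 0.964700 = 0.963875
Parallel (D, E, and F): 1 − (1 − 0.839900)(1 − 0.782100)(1 − 0.835600) = 0.994265
Series ([0.994265] and G): 0.994265 × 0.754000 = 0.749676
Parallel ([0.963875] and [0.749676]): 1 − (1 − 0.963875)(1 − 0.749676) = 0.9910

0.9910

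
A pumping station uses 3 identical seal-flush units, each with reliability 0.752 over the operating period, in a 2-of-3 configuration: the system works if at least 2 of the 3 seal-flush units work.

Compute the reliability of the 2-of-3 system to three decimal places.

R = Σ_{i=2}^{3} C(3,i) p^i (1−p)^{3−i} with p = 0.752
C(3,2)·0.752^2·0.248^1 = 0.42073
C(3,3)·0.752^3·0.248^0 = 0.42526
Sum = 0.846

0.846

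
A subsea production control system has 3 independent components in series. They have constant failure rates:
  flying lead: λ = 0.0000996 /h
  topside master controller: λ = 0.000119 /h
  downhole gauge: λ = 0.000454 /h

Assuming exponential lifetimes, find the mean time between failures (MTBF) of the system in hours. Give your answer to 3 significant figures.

Series of exponential components: λ_sys = Σ λ_i
λ_sys = 0.0000996 + 0.000119 + 0.000454 = 6.7260e-04 /h
MTBF = 1 / λ_sys = 1490 h

1490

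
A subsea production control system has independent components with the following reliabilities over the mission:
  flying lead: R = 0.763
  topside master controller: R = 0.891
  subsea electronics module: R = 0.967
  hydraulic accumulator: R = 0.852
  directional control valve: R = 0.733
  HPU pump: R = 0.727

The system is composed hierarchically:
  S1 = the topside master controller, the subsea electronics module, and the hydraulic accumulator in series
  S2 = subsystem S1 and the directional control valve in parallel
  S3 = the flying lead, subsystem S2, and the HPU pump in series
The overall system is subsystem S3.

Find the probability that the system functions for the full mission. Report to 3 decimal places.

Series (topside master controller, subsea electronics module, and hydraulic accumulator): 0.89100 × 0.96700 × 0.85200 = 0.73408
Parallel ([0.73408] and directional control valve): 1 − (1 − 0.73408)(1 − 0.73300) = 0.92900
Series (flying lead, [0.92900], and HPU pump): 0.76300 × 0.92900 × 0.72700 = 0.515

0.515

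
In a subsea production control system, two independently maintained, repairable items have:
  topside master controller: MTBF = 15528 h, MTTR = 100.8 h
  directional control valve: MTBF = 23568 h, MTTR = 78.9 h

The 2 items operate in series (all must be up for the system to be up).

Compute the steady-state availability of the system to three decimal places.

0.990

A(topside master controller) = MTBF/(MTBF+MTTR) = 15528/(15528+100.8) = 0.993550
A(directional control valve) = MTBF/(MTBF+MTTR) = 23568/(23568+78.9) = 0.996663
Series availability: 0.993550 × 0.996663 = 0.990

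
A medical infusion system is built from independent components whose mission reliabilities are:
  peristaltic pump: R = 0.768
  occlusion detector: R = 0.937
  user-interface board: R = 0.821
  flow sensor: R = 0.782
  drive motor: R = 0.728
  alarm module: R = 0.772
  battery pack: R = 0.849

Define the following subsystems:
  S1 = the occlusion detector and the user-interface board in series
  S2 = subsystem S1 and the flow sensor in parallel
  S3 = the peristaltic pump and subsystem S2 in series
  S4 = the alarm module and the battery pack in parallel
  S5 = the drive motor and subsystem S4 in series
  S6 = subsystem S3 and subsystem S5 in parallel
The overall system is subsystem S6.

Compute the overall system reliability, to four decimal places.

Series (occlusion detector and user-interface board): 0.937000 × 0.821000 = 0.769277
Parallel ([0.769277] and flow sensor): 1 − (1 − 0.769277)(1 − 0.782000) = 0.949702
Series (peristaltic pump and [0.949702]): 0.768000 × 0.949702 = 0.729371
Parallel (alarm module and battery pack): 1 − (1 − 0.772000)(1 − 0.849000) = 0.965572
Series (drive motor and [0.965572]): 0.728000 × 0.965572 = 0.702936
Parallel ([0.729371] and [0.702936]): 1 − (1 − 0.729371)(1 − 0.702936) = 0.9196

0.9196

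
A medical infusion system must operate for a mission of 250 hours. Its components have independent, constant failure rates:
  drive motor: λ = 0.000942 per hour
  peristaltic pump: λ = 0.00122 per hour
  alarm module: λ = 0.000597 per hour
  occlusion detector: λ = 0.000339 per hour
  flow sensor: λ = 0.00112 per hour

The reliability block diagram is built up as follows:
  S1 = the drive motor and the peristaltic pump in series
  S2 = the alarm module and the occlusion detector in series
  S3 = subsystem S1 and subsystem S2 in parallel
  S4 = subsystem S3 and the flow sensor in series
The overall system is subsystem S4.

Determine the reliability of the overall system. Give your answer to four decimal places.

0.6899

R(drive motor) = exp(−0.000942 × 250) = 0.790176
R(peristaltic pump) = exp(−0.00122 × 250) = 0.737123
R(alarm module) = exp(−0.000597 × 250) = 0.861354
R(occlusion detector) = exp(−0.000339 × 250) = 0.918742
R(flow sensor) = exp(−0.00112 × 250) = 0.755784
Series (drive motor and peristaltic pump): 0.790176 × 0.737123 = 0.582457
Series (alarm module and occlusion detector): 0.861354 × 0.918742 = 0.791362
Parallel ([0.582457] and [0.791362]): 1 − (1 − 0.582457)(1 − 0.791362) = 0.912885
Series ([0.912885] and flow sensor): 0.912885 × 0.755784 = 0.6899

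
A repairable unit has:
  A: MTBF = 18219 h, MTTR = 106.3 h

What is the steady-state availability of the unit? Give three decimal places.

A(A) = MTBF/(MTBF+MTTR) = 18219/(18219+106.3) = 0.994

0.994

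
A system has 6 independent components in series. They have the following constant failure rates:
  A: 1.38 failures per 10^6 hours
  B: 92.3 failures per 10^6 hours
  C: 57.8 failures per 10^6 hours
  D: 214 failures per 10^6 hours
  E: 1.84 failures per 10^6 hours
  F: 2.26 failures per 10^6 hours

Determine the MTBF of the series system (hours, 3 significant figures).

Series of exponential components: λ_sys = Σ λ_i
λ_sys = 0.00000138 + 0.0000923 + 0.0000578 + 0.000214 + 0.00000184 + 0.00000226 = 3.6958e-04 /h
MTBF = 1 / λ_sys = 2710 h

2710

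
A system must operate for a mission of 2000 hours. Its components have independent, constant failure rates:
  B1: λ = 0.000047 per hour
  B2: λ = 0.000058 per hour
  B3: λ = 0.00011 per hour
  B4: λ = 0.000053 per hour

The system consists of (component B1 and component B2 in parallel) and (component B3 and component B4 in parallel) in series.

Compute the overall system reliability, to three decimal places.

0.971

R(B1) = exp(−0.000047 × 2000) = 0.91028
R(B2) = exp(−0.000058 × 2000) = 0.89048
R(B3) = exp(−0.00011 × 2000) = 0.80252
R(B4) = exp(−0.000053 × 2000) = 0.89942
Parallel (B1 and B2): 1 − (1 − 0.91028)(1 − 0.89048) = 0.99017
Parallel (B3 and B4): 1 − (1 − 0.80252)(1 − 0.89942) = 0.98014
Series ([0.99017] and [0.98014]): 0.99017 × 0.98014 = 0.971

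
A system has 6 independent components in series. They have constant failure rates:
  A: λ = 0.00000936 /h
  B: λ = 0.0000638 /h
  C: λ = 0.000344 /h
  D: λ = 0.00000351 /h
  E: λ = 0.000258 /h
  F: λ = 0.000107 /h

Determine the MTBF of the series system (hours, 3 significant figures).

1270

Series of exponential components: λ_sys = Σ λ_i
λ_sys = 0.00000936 + 0.0000638 + 0.000344 + 0.00000351 + 0.000258 + 0.000107 = 7.8567e-04 /h
MTBF = 1 / λ_sys = 1270 h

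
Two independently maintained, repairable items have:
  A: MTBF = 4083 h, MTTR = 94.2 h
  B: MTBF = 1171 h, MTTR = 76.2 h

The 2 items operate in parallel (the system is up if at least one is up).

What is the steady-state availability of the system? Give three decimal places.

0.999

A(A) = MTBF/(MTBF+MTTR) = 4083/(4083+94.2) = 0.977449
A(B) = MTBF/(MTBF+MTTR) = 1171/(1171+76.2) = 0.938903
Parallel availability: 1 − (1 − 0.977449)(1 − 0.938903) = 0.999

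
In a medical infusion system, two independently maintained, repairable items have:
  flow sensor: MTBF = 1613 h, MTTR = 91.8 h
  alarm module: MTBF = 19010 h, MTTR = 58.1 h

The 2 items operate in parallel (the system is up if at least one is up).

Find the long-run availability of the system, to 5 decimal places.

0.99984

A(flow sensor) = MTBF/(MTBF+MTTR) = 1613/(1613+91.8) = 0.946152
A(alarm module) = MTBF/(MTBF+MTTR) = 19010/(19010+58.1) = 0.996953
Parallel availability: 1 − (1 − 0.946152)(1 − 0.996953) = 0.99984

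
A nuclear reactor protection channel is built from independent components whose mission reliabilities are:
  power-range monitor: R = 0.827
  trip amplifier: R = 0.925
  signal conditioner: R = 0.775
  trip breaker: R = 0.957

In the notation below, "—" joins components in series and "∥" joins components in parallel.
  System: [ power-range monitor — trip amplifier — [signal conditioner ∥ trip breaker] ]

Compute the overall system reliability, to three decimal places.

0.758

Parallel (signal conditioner and trip breaker): 1 − (1 − 0.77500)(1 − 0.95700) = 0.99033
Series (power-range monitor, trip amplifier, and [0.99033]): 0.82700 × 0.92500 × 0.99033 = 0.758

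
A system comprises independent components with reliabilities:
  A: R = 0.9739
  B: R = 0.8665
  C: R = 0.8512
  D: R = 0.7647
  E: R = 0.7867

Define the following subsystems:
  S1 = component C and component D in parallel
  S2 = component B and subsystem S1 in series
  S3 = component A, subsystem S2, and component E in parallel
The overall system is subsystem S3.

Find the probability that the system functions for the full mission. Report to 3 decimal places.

0.999

Parallel (C and D): 1 − (1 − 0.85120)(1 − 0.76470) = 0.96499
Series (B and [0.96499]): 0.86650 × 0.96499 = 0.83616
Parallel (A, [0.83616], and E): 1 − (1 − 0.97390)(1 − 0.83616)(1 − 0.78670) = 0.999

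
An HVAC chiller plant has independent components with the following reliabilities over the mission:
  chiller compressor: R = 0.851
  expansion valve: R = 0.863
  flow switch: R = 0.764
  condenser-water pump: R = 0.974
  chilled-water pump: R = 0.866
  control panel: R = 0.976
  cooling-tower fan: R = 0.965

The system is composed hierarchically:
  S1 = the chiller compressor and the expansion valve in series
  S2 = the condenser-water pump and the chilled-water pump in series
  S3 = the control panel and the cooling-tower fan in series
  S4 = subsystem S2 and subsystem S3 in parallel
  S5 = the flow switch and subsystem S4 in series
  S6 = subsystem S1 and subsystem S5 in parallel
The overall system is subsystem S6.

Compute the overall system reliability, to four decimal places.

0.9355

Series (chiller compressor and expansion valve): 0.851000 × 0.863000 = 0.734413
Series (condenser-water pump and chilled-water pump): 0.974000 × 0.866000 = 0.843484
Series (control panel and cooling-tower fan): 0.976000 × 0.965000 = 0.941840
Parallel ([0.843484] and [0.941840]): 1 − (1 − 0.843484)(1 − 0.941840) = 0.990897
Series (flow switch and [0.990897]): 0.764000 × 0.990897 = 0.757045
Parallel ([0.734413] and [0.757045]): 1 − (1 − 0.734413)(1 − 0.757045) = 0.9355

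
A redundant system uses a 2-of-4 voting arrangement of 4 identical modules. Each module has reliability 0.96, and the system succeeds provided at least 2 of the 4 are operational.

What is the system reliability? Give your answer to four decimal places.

0.9998

R = Σ_{i=2}^{4} C(4,i) p^i (1−p)^{4−i} with p = 0.96
C(4,2)·0.96^2·0.04^2 = 0.008847
C(4,3)·0.96^3·0.04^1 = 0.141558
C(4,4)·0.96^4·0.04^0 = 0.849347
Sum = 0.9998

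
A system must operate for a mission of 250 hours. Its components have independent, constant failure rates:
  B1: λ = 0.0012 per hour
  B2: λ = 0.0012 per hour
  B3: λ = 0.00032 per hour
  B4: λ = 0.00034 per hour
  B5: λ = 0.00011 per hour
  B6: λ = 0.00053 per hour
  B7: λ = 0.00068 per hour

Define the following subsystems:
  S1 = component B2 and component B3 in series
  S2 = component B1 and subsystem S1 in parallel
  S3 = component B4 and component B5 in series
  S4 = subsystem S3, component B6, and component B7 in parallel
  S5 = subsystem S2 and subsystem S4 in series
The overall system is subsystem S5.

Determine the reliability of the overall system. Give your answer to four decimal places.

0.9162

R(B1) = exp(−0.0012 × 250) = 0.740818
R(B2) = exp(−0.0012 × 250) = 0.740818
R(B3) = exp(−0.00032 × 250) = 0.923116
R(B4) = exp(−0.00034 × 250) = 0.918512
R(B5) = exp(−0.00011 × 250) = 0.972875
R(B6) = exp(−0.00053 × 250) = 0.875903
R(B7) = exp(−0.00068 × 250) = 0.843665
Series (B2 and B3): 0.740818 × 0.923116 = 0.683861
Parallel (B1 and [0.683861]): 1 − (1 − 0.740818)(1 − 0.683861) = 0.918062
Series (B4 and B5): 0.918512 × 0.972875 = 0.893597
Parallel ([0.893597], B6, and B7): 1 − (1 − 0.893597)(1 − 0.875903)(1 − 0.843665) = 0.997936
Series ([0.918062] and [0.997936]): 0.918062 × 0.997936 = 0.9162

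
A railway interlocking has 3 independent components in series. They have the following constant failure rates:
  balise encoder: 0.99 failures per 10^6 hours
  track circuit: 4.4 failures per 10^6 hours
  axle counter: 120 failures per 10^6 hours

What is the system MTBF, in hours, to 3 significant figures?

7980

Series of exponential components: λ_sys = Σ λ_i
λ_sys = 0.00000099 + 0.0000044 + 0.00012 = 1.2539e-04 /h
MTBF = 1 / λ_sys = 7980 h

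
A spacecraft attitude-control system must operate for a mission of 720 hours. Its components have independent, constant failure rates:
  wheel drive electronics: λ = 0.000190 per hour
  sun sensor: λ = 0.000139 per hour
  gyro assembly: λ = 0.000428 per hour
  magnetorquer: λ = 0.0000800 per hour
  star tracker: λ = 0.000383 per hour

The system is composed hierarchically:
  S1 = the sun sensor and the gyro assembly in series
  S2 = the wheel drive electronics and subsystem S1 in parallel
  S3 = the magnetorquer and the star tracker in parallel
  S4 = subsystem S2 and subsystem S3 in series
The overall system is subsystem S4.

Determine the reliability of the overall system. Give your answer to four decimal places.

0.9442

R(wheel drive electronics) = exp(−0.000190 × 720) = 0.872145
R(sun sensor) = exp(−0.000139 × 720) = 0.904765
R(gyro assembly) = exp(−0.000428 × 720) = 0.734798
R(magnetorquer) = exp(−0.0000800 × 720) = 0.944027
R(star tracker) = exp(−0.000383 × 720) = 0.758995
Series (sun sensor and gyro assembly): 0.904765 × 0.734798 = 0.664820
Parallel (wheel drive electronics and [0.664820]): 1 − (1 − 0.872145)(1 − 0.664820) = 0.957146
Parallel (magnetorquer and star tracker): 1 − (1 − 0.944027)(1 − 0.758995) = 0.986510
Series ([0.957146] and [0.986510]): 0.957146 × 0.986510 = 0.9442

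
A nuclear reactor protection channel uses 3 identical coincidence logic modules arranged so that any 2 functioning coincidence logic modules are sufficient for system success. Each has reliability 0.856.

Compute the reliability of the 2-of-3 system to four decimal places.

0.9438

R = Σ_{i=2}^{3} C(3,i) p^i (1−p)^{3−i} with p = 0.856
C(3,2)·0.856^2·0.144^1 = 0.316542
C(3,3)·0.856^3·0.144^0 = 0.627222
Sum = 0.9438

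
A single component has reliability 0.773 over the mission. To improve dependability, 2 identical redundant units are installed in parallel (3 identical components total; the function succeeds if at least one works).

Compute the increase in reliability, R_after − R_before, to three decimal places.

0.215

R_before = 0.773
R_after = 1 − (1 − 0.773)^3 = 0.988
ΔR = 0.988 − 0.773 = 0.215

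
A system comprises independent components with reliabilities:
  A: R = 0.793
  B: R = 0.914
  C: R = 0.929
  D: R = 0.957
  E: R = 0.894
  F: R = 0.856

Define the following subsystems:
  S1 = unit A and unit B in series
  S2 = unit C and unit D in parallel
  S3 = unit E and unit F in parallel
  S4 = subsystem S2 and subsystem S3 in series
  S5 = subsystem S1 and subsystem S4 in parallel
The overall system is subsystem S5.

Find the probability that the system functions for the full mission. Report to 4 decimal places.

Series (A and B): 0.793000 × 0.914000 = 0.724802
Parallel (C and D): 1 − (1 − 0.929000)(1 − 0.957000) = 0.996947
Parallel (E and F): 1 − (1 − 0.894000)(1 − 0.856000) = 0.984736
Series ([0.996947] and [0.984736]): 0.996947 × 0.984736 = 0.981730
Parallel ([0.724802] and [0.981730]): 1 − (1 − 0.724802)(1 − 0.981730) = 0.9950

0.9950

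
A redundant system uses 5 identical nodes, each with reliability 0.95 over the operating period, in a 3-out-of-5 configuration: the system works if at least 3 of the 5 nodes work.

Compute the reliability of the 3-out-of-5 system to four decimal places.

0.9988

R = Σ_{i=3}^{5} C(5,i) p^i (1−p)^{5−i} with p = 0.95
C(5,3)·0.95^3·0.05^2 = 0.021434
C(5,4)·0.95^4·0.05^1 = 0.203627
C(5,5)·0.95^5·0.05^0 = 0.773781
Sum = 0.9988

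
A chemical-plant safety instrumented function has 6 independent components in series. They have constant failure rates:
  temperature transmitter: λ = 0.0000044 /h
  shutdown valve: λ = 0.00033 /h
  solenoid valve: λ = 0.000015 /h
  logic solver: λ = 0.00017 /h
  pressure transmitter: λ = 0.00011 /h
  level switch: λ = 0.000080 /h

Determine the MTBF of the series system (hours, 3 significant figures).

Series of exponential components: λ_sys = Σ λ_i
λ_sys = 0.0000044 + 0.00033 + 0.000015 + 0.00017 + 0.00011 + 0.000080 = 7.0940e-04 /h
MTBF = 1 / λ_sys = 1410 h

1410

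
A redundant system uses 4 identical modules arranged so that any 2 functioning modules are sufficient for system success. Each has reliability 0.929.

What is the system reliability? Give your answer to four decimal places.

R = Σ_{i=2}^{4} C(4,i) p^i (1−p)^{4−i} with p = 0.929
C(4,2)·0.929^2·0.071^2 = 0.026104
C(4,3)·0.929^3·0.071^1 = 0.227701
C(4,4)·0.929^4·0.071^0 = 0.744840
Sum = 0.9986

0.9986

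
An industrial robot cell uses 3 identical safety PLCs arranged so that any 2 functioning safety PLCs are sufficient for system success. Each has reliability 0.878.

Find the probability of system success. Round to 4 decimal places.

R = Σ_{i=2}^{3} C(3,i) p^i (1−p)^{3−i} with p = 0.878
C(3,2)·0.878^2·0.122^1 = 0.282144
C(3,3)·0.878^3·0.122^0 = 0.676836
Sum = 0.9590

0.9590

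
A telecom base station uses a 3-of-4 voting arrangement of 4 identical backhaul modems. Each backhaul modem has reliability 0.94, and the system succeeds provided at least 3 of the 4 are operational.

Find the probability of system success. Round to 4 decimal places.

R = Σ_{i=3}^{4} C(4,i) p^i (1−p)^{4−i} with p = 0.94
C(4,3)·0.94^3·0.06^1 = 0.199340
C(4,4)·0.94^4·0.06^0 = 0.780749
Sum = 0.9801

0.9801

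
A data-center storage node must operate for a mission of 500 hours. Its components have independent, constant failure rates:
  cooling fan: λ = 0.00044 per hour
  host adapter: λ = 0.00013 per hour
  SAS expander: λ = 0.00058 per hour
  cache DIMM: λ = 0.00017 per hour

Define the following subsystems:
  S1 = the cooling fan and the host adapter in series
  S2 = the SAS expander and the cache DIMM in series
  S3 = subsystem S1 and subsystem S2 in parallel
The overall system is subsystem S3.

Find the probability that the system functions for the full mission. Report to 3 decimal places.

0.922

R(cooling fan) = exp(−0.00044 × 500) = 0.80252
R(host adapter) = exp(−0.00013 × 500) = 0.93707
R(SAS expander) = exp(−0.00058 × 500) = 0.74826
R(cache DIMM) = exp(−0.00017 × 500) = 0.91851
Series (cooling fan and host adapter): 0.80252 × 0.93707 = 0.75202
Series (SAS expander and cache DIMM): 0.74826 × 0.91851 = 0.68728
Parallel ([0.75202] and [0.68728]): 1 − (1 − 0.75202)(1 − 0.68728) = 0.922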